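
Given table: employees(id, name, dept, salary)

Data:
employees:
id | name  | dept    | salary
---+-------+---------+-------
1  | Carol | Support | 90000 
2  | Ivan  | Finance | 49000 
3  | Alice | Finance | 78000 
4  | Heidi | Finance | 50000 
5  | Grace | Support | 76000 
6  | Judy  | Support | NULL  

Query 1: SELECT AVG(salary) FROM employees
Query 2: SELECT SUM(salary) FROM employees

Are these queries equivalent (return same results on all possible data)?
No, not equivalent

Query 1 returns: [(68600.0,)]
Query 2 returns: [(343000,)]

Reason: AVG vs SUM give different aggregate values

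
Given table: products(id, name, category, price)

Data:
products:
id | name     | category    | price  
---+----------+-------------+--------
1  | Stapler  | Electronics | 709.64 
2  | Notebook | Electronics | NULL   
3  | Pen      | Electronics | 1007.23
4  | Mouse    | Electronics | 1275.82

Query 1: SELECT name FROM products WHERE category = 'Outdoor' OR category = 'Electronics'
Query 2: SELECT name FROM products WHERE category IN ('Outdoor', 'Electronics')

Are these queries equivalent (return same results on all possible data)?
Yes, equivalent

Both queries return: [('Mouse',), ('Notebook',), ('Pen',), ('Stapler',)]

Reason: OR vs IN are equivalent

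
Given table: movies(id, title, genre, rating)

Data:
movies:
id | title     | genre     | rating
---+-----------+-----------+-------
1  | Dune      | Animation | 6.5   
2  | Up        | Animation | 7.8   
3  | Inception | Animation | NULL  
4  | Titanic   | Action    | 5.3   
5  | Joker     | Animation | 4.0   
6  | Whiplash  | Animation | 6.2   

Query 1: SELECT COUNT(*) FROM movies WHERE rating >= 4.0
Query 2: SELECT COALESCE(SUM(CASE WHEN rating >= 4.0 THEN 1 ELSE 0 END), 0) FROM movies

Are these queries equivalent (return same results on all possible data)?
Yes, equivalent

Both queries return: [(5,)]

Reason: COUNT with WHERE vs conditional SUM (COALESCE handles empty-table NULL)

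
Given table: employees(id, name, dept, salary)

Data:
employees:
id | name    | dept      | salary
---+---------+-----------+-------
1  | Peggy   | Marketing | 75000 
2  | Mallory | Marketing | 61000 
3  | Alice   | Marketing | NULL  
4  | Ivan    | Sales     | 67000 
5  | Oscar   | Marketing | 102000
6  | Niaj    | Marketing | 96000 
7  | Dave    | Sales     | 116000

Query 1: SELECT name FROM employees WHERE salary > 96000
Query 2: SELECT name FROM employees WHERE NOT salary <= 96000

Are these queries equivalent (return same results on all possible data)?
Yes, equivalent

Both queries return: [('Dave',), ('Oscar',)]

Reason: Both filter salary > 96000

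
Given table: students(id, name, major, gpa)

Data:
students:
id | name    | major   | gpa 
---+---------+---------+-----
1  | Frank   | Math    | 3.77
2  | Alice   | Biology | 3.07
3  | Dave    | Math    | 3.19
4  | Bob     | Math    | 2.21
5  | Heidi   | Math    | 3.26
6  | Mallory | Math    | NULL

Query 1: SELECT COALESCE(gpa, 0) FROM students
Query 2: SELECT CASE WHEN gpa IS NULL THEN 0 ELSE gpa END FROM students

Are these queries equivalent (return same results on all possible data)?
Yes, equivalent

Both queries return: [(0,), (2.21,), (3.07,), (3.19,), (3.26,), (3.77,)]

Reason: COALESCE vs CASE for NULL handling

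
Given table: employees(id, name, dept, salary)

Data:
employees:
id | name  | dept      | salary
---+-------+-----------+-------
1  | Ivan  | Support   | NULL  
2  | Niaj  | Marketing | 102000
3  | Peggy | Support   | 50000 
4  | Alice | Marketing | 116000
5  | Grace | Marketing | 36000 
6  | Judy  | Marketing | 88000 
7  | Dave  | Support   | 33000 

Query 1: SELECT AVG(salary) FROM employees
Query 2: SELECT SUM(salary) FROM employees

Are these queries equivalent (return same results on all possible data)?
No, not equivalent

Query 1 returns: [(70833.33333333333,)]
Query 2 returns: [(425000,)]

Reason: AVG vs SUM give different aggregate values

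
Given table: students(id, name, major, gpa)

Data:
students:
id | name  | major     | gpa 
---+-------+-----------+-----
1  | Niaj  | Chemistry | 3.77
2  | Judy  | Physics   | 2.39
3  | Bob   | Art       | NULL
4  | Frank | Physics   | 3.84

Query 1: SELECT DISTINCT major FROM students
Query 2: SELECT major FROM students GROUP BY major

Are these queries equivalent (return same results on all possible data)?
Yes, equivalent

Both queries return: [('Art',), ('Chemistry',), ('Physics',)]

Reason: Both get unique majors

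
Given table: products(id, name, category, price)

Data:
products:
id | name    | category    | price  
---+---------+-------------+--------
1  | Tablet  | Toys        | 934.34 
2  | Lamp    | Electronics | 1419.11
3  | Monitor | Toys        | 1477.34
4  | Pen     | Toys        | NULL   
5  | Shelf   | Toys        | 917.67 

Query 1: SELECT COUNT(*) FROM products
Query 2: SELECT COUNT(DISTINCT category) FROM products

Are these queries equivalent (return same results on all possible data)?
No, not equivalent

Query 1 returns: [(5,)]
Query 2 returns: [(2,)]

Reason: COUNT(*) counts rows, COUNT(DISTINCT category) counts unique categorys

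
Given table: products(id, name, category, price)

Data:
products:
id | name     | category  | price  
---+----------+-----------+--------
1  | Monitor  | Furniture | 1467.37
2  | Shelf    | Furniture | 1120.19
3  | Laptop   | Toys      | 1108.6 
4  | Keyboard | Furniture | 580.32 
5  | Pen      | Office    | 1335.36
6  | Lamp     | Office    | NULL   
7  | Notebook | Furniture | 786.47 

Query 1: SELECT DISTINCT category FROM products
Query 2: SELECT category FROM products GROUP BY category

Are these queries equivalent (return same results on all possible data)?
Yes, equivalent

Both queries return: [('Furniture',), ('Office',), ('Toys',)]

Reason: Both get unique categorys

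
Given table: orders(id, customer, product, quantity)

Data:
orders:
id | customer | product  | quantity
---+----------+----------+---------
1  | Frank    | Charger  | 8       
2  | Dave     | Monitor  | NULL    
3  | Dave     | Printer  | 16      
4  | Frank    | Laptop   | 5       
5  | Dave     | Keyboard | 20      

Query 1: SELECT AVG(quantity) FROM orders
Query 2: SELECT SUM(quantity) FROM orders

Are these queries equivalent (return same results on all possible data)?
No, not equivalent

Query 1 returns: [(12.25,)]
Query 2 returns: [(49,)]

Reason: AVG vs SUM give different aggregate values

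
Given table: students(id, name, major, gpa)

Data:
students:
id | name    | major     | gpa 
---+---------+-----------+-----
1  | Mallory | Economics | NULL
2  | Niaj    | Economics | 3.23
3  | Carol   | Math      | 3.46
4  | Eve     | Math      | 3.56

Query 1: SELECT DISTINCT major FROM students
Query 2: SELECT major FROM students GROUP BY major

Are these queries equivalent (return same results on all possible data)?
Yes, equivalent

Both queries return: [('Economics',), ('Math',)]

Reason: Both get unique majors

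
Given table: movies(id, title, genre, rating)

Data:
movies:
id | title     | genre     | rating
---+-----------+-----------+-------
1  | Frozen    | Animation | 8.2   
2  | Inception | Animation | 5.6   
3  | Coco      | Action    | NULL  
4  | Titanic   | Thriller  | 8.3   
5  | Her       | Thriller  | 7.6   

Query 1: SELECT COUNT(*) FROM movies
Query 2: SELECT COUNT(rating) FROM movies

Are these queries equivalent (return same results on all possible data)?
No, not equivalent

Query 1 returns: [(5,)]
Query 2 returns: [(4,)]

Reason: COUNT(*) includes NULLs, COUNT(column) excludes them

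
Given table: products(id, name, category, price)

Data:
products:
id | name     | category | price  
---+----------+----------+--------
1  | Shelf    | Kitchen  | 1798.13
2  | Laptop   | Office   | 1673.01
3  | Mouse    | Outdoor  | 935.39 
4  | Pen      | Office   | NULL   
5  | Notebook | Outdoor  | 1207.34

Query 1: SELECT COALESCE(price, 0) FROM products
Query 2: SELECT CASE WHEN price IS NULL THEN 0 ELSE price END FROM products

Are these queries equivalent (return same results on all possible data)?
Yes, equivalent

Both queries return: [(0,), (935.39,), (1207.34,), (1673.01,), (1798.13,)]

Reason: COALESCE vs CASE for NULL handling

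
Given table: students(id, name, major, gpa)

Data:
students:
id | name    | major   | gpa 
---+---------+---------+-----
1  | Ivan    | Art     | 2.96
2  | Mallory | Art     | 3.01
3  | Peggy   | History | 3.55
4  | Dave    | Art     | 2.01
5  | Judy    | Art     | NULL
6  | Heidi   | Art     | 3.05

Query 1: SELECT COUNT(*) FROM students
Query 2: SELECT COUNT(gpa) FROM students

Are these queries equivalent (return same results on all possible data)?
No, not equivalent

Query 1 returns: [(6,)]
Query 2 returns: [(5,)]

Reason: COUNT(*) includes NULLs, COUNT(column) excludes them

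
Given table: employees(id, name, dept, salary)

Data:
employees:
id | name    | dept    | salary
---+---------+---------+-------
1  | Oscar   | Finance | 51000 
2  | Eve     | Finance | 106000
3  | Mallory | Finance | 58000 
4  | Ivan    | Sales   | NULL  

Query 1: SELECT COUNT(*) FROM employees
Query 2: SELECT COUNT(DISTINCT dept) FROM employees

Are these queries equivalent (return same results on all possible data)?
No, not equivalent

Query 1 returns: [(4,)]
Query 2 returns: [(2,)]

Reason: COUNT(*) counts rows, COUNT(DISTINCT dept) counts unique depts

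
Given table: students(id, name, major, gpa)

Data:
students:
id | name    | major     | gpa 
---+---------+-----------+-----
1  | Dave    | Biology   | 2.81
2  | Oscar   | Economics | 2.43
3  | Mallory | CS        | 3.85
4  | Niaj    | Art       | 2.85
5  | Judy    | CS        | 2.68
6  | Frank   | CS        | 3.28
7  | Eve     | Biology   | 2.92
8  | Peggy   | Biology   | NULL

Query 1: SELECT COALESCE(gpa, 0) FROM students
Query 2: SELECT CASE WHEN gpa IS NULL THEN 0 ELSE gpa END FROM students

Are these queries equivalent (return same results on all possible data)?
Yes, equivalent

Both queries return: [(0,), (2.43,), (2.68,), (2.81,), (2.85,), (2.92,), (3.28,), (3.85,)]

Reason: COALESCE vs CASE for NULL handling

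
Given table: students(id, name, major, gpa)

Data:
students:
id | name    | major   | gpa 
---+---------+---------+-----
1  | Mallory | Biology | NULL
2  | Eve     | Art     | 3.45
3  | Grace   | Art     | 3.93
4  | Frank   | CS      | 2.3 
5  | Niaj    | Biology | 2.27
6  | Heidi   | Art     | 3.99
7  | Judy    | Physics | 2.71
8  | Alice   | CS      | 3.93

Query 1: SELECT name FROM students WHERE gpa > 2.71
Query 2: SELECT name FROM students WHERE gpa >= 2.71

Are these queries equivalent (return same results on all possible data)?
No, not equivalent

Query 1 returns: [('Eve',), ('Grace',), ('Heidi',), ('Alice',)]
Query 2 returns: [('Eve',), ('Grace',), ('Heidi',), ('Judy',), ('Alice',)]

Reason: > vs >= gives different results when gpa = 2.71 exists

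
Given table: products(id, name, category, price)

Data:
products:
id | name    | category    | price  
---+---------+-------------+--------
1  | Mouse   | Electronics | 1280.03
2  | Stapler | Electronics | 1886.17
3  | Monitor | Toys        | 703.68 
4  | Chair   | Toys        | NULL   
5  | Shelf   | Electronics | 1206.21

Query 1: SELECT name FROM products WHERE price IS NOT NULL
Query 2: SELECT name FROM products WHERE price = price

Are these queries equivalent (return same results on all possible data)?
Yes, equivalent

Both queries return: [('Monitor',), ('Mouse',), ('Shelf',), ('Stapler',)]

Reason: IS NOT NULL vs self-equality (both exclude NULLs)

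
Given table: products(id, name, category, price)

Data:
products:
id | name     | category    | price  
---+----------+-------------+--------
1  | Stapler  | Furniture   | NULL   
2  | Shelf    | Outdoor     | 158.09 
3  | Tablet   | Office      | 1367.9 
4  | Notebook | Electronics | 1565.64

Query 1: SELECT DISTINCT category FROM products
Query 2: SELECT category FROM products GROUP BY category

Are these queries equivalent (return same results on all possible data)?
Yes, equivalent

Both queries return: [('Electronics',), ('Furniture',), ('Office',), ('Outdoor',)]

Reason: Both get unique categorys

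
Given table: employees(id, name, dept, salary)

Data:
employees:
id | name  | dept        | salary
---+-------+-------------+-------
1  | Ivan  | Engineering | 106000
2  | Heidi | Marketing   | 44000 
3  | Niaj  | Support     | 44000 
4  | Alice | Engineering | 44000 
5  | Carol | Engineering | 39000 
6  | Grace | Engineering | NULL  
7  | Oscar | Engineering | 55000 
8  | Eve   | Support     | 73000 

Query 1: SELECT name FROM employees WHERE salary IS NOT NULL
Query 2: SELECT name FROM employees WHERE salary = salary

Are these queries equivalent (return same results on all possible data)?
Yes, equivalent

Both queries return: [('Alice',), ('Carol',), ('Eve',), ('Heidi',), ('Ivan',), ('Niaj',), ('Oscar',)]

Reason: IS NOT NULL vs self-equality (both exclude NULLs)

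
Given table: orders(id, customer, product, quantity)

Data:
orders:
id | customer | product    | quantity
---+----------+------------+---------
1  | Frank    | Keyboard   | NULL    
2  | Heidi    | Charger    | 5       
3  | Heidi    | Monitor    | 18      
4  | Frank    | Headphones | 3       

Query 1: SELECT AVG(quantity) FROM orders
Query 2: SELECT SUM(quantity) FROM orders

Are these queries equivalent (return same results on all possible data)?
No, not equivalent

Query 1 returns: [(8.666666666666666,)]
Query 2 returns: [(26,)]

Reason: AVG vs SUM give different aggregate values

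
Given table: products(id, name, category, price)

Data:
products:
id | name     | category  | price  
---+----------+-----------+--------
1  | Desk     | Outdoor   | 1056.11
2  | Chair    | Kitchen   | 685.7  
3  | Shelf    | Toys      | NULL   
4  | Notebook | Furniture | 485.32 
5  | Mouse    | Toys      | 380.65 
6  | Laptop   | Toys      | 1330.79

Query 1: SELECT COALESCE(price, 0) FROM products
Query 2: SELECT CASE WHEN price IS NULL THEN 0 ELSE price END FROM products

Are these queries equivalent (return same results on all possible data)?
Yes, equivalent

Both queries return: [(0,), (380.65,), (485.32,), (685.7,), (1056.11,), (1330.79,)]

Reason: COALESCE vs CASE for NULL handling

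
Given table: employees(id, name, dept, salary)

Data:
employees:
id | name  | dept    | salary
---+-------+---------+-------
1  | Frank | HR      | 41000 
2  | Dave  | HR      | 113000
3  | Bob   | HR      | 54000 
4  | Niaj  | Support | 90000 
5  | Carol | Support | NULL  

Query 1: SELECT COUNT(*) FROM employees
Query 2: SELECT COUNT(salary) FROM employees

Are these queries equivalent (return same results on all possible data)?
No, not equivalent

Query 1 returns: [(5,)]
Query 2 returns: [(4,)]

Reason: COUNT(*) includes NULLs, COUNT(column) excludes them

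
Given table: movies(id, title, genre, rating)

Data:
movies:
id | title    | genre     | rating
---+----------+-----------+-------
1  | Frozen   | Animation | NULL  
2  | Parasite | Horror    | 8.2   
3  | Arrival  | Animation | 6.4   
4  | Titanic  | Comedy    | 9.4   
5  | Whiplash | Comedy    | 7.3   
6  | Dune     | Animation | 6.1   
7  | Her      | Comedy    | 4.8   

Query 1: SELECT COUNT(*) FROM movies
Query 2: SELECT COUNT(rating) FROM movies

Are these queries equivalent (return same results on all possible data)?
No, not equivalent

Query 1 returns: [(7,)]
Query 2 returns: [(6,)]

Reason: COUNT(*) includes NULLs, COUNT(column) excludes them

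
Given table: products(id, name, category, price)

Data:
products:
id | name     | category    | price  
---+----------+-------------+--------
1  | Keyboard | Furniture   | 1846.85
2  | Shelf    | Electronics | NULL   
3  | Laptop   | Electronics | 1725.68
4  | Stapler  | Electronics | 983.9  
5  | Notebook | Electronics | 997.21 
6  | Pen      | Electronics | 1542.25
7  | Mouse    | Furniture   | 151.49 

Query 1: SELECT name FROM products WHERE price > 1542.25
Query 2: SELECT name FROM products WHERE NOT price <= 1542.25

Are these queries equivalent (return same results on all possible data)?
Yes, equivalent

Both queries return: [('Keyboard',), ('Laptop',)]

Reason: Both filter price > 1542.25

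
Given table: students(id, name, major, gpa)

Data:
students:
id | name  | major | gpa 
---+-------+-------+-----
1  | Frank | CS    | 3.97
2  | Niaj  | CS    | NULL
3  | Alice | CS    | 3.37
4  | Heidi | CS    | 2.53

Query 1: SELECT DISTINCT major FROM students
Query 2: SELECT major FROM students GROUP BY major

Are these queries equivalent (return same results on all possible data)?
Yes, equivalent

Both queries return: [('CS',)]

Reason: Both get unique majors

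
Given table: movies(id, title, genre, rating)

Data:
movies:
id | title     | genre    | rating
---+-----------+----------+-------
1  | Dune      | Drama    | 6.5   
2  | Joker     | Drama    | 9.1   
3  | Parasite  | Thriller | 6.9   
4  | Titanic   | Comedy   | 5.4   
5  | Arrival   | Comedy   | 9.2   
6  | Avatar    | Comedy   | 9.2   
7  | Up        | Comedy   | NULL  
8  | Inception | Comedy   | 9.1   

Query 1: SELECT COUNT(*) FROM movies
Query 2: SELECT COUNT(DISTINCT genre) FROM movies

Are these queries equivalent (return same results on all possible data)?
No, not equivalent

Query 1 returns: [(8,)]
Query 2 returns: [(3,)]

Reason: COUNT(*) counts rows, COUNT(DISTINCT genre) counts unique genres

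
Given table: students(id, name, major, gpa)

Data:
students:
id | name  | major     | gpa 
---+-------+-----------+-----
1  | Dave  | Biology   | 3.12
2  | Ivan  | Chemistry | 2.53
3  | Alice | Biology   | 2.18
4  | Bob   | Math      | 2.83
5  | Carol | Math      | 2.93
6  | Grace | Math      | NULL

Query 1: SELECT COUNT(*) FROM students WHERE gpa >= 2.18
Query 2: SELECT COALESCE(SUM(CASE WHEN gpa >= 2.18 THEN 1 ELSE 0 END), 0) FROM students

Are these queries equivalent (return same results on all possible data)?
Yes, equivalent

Both queries return: [(5,)]

Reason: COUNT with WHERE vs conditional SUM (COALESCE handles empty-table NULL)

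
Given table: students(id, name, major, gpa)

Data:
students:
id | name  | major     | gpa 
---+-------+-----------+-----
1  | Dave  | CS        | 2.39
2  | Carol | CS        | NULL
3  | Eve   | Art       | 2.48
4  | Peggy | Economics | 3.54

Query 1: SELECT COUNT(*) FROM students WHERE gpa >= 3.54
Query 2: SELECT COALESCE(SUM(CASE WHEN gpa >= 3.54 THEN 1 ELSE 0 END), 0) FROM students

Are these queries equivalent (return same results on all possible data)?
Yes, equivalent

Both queries return: [(1,)]

Reason: COUNT with WHERE vs conditional SUM (COALESCE handles empty-table NULL)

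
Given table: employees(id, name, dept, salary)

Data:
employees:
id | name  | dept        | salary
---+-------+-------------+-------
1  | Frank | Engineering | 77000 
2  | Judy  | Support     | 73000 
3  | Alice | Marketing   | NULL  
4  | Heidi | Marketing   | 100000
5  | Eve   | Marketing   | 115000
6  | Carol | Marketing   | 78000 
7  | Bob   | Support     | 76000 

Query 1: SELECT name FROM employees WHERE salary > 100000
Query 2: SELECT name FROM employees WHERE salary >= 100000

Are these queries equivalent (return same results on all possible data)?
No, not equivalent

Query 1 returns: [('Eve',)]
Query 2 returns: [('Heidi',), ('Eve',)]

Reason: > vs >= gives different results when salary = 100000 exists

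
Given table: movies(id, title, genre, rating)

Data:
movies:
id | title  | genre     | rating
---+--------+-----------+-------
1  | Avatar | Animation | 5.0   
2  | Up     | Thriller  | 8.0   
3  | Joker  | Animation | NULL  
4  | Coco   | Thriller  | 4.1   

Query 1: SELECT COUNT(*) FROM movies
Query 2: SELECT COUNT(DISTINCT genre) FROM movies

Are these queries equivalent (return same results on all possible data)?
No, not equivalent

Query 1 returns: [(4,)]
Query 2 returns: [(2,)]

Reason: COUNT(*) counts rows, COUNT(DISTINCT genre) counts unique genres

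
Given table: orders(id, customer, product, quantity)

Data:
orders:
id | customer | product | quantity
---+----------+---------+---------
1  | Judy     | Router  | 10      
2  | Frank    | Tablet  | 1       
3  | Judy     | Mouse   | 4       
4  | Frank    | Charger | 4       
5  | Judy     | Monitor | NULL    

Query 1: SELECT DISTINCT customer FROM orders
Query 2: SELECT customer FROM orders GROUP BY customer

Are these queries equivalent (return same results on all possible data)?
Yes, equivalent

Both queries return: [('Frank',), ('Judy',)]

Reason: Both get unique customers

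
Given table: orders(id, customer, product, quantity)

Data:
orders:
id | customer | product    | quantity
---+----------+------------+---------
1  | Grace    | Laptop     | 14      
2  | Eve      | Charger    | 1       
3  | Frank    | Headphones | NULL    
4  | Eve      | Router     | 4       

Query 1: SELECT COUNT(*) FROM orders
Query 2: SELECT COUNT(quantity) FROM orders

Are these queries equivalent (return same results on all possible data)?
No, not equivalent

Query 1 returns: [(4,)]
Query 2 returns: [(3,)]

Reason: COUNT(*) includes NULLs, COUNT(column) excludes them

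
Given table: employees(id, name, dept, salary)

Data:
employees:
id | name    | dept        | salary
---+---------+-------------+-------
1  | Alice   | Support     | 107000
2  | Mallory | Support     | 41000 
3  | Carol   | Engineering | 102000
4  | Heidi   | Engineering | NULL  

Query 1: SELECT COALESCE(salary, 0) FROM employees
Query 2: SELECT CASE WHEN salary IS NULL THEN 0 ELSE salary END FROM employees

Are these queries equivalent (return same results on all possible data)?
Yes, equivalent

Both queries return: [(0,), (41000,), (102000,), (107000,)]

Reason: COALESCE vs CASE for NULL handling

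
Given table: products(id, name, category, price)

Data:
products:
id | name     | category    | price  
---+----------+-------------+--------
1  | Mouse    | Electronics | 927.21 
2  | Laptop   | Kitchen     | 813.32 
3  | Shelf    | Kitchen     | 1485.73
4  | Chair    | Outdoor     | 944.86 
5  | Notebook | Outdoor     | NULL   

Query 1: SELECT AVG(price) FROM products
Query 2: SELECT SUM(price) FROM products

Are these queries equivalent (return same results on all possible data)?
No, not equivalent

Query 1 returns: [(1042.78,)]
Query 2 returns: [(4171.12,)]

Reason: AVG vs SUM give different aggregate values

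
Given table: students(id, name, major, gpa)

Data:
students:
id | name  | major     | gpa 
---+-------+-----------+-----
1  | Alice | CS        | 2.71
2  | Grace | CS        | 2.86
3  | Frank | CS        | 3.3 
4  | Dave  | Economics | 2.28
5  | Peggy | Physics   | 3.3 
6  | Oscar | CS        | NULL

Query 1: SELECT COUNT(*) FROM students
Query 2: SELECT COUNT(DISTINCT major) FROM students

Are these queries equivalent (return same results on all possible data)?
No, not equivalent

Query 1 returns: [(6,)]
Query 2 returns: [(3,)]

Reason: COUNT(*) counts rows, COUNT(DISTINCT major) counts unique majors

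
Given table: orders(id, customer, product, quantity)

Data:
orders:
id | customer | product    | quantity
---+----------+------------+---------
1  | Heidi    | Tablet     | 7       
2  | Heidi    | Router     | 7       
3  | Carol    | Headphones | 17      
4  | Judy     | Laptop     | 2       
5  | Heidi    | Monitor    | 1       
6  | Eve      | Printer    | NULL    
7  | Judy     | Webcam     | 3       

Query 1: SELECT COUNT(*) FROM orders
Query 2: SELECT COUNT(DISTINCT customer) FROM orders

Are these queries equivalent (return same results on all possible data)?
No, not equivalent

Query 1 returns: [(7,)]
Query 2 returns: [(4,)]

Reason: COUNT(*) counts rows, COUNT(DISTINCT customer) counts unique customers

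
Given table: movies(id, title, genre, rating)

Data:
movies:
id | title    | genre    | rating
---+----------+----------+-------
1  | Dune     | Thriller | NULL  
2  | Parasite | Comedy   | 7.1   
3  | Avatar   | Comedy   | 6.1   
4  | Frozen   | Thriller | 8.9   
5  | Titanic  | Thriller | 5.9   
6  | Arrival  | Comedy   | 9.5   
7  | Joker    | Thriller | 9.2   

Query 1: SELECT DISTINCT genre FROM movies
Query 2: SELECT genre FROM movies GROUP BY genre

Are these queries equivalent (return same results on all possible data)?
Yes, equivalent

Both queries return: [('Comedy',), ('Thriller',)]

Reason: Both get unique genres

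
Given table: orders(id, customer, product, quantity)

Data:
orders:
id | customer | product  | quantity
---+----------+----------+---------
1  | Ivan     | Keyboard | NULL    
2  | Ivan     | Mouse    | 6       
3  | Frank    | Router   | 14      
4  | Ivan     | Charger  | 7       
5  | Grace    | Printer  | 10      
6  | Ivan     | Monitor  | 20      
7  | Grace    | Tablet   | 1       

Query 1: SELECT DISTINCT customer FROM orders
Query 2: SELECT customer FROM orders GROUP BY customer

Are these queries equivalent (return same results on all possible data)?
Yes, equivalent

Both queries return: [('Frank',), ('Grace',), ('Ivan',)]

Reason: Both get unique customers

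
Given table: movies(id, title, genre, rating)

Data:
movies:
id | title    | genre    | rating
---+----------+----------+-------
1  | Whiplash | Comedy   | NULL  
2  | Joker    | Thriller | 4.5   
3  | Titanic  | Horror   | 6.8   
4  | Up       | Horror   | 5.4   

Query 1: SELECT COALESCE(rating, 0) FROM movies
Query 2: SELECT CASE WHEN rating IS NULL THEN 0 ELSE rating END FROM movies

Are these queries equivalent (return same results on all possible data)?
Yes, equivalent

Both queries return: [(0,), (4.5,), (5.4,), (6.8,)]

Reason: COALESCE vs CASE for NULL handling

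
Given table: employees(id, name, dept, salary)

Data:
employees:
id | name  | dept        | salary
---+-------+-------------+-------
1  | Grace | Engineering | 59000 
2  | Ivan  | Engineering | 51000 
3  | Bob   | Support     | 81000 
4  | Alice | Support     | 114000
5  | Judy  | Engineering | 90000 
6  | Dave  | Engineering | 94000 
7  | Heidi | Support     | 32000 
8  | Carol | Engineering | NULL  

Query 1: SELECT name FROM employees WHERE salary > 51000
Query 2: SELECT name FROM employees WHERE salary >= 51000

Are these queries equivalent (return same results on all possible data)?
No, not equivalent

Query 1 returns: [('Grace',), ('Bob',), ('Alice',), ('Judy',), ('Dave',)]
Query 2 returns: [('Grace',), ('Ivan',), ('Bob',), ('Alice',), ('Judy',), ('Dave',)]

Reason: > vs >= gives different results when salary = 51000 exists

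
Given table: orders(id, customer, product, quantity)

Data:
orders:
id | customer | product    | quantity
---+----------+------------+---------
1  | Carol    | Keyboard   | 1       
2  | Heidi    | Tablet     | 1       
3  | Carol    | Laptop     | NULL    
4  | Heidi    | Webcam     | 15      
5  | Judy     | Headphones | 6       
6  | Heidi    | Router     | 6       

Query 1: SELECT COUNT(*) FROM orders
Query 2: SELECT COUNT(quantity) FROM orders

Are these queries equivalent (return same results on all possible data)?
No, not equivalent

Query 1 returns: [(6,)]
Query 2 returns: [(5,)]

Reason: COUNT(*) includes NULLs, COUNT(column) excludes them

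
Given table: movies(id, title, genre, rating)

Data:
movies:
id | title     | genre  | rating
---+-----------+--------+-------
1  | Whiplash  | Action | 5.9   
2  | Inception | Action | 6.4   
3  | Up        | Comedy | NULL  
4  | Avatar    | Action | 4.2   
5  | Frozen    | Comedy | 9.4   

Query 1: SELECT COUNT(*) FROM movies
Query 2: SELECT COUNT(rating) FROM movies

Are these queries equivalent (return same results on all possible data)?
No, not equivalent

Query 1 returns: [(5,)]
Query 2 returns: [(4,)]

Reason: COUNT(*) includes NULLs, COUNT(column) excludes them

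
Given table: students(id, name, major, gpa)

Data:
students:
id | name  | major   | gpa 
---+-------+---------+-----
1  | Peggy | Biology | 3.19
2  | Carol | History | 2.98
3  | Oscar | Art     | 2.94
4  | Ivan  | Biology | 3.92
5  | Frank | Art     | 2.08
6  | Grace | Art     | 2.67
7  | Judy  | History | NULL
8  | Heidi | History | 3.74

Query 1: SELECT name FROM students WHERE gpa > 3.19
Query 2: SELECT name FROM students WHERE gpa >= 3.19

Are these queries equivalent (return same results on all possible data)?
No, not equivalent

Query 1 returns: [('Ivan',), ('Heidi',)]
Query 2 returns: [('Peggy',), ('Ivan',), ('Heidi',)]

Reason: > vs >= gives different results when gpa = 3.19 exists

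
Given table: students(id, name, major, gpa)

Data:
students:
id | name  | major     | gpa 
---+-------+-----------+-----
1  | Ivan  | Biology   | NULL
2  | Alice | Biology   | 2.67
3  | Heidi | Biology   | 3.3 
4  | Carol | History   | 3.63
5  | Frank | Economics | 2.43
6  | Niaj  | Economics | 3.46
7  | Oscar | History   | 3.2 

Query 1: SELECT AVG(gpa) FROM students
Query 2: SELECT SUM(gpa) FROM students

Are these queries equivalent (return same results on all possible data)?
No, not equivalent

Query 1 returns: [(3.115,)]
Query 2 returns: [(18.69,)]

Reason: AVG vs SUM give different aggregate values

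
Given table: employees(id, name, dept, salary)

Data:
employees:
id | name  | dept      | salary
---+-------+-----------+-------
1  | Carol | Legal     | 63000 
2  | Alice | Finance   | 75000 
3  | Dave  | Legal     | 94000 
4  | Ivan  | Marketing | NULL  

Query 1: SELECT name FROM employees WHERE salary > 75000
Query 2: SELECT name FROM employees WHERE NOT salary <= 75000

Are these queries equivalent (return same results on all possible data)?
Yes, equivalent

Both queries return: [('Dave',)]

Reason: Both filter salary > 75000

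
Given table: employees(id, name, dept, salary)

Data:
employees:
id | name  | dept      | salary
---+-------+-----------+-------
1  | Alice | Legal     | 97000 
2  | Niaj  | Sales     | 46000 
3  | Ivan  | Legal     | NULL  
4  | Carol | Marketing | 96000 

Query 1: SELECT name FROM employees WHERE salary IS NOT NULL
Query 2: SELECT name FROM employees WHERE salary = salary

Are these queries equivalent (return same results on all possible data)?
Yes, equivalent

Both queries return: [('Alice',), ('Carol',), ('Niaj',)]

Reason: IS NOT NULL vs self-equality (both exclude NULLs)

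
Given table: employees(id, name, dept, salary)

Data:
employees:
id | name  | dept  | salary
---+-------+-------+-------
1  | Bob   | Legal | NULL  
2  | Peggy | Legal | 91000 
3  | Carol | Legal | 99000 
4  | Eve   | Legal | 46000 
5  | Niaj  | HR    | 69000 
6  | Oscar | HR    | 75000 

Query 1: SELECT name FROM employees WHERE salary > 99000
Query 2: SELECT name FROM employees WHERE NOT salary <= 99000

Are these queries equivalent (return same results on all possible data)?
Yes, equivalent

Both queries return: []

Reason: Both filter salary > 99000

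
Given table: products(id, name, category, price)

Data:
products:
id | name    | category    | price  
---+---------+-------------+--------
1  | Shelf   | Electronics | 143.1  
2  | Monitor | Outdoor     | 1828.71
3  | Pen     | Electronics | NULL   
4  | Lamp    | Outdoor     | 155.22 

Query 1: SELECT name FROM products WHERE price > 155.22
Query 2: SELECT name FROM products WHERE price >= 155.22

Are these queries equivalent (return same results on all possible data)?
No, not equivalent

Query 1 returns: [('Monitor',)]
Query 2 returns: [('Monitor',), ('Lamp',)]

Reason: > vs >= gives different results when price = 155.22 exists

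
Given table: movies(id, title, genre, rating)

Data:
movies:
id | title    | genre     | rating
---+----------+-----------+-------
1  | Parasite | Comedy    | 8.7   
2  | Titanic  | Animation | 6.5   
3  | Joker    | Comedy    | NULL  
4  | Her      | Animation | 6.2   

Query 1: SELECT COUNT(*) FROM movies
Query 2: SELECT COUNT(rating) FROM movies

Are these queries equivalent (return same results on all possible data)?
No, not equivalent

Query 1 returns: [(4,)]
Query 2 returns: [(3,)]

Reason: COUNT(*) includes NULLs, COUNT(column) excludes them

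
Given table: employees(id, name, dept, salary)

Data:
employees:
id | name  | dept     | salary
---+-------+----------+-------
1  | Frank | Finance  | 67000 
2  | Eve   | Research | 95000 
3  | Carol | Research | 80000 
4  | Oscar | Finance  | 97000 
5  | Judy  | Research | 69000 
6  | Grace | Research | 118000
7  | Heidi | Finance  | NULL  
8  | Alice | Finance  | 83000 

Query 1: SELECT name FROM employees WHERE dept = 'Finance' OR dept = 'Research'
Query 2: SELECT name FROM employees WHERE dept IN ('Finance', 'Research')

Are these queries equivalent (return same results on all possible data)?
Yes, equivalent

Both queries return: [('Alice',), ('Carol',), ('Eve',), ('Frank',), ('Grace',), ('Heidi',), ('Judy',), ('Oscar',)]

Reason: OR vs IN are equivalent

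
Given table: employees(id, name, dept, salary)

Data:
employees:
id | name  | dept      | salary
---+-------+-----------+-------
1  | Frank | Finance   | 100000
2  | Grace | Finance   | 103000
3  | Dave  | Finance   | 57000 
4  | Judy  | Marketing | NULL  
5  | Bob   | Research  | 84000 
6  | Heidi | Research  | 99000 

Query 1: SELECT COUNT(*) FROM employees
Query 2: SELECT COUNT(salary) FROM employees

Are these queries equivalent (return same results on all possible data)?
No, not equivalent

Query 1 returns: [(6,)]
Query 2 returns: [(5,)]

Reason: COUNT(*) includes NULLs, COUNT(column) excludes them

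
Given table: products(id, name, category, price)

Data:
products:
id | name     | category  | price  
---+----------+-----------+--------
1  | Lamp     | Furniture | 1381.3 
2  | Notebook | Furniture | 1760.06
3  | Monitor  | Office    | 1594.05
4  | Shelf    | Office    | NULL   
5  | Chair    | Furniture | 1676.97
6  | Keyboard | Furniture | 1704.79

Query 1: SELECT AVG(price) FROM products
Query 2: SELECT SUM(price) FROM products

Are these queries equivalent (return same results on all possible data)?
No, not equivalent

Query 1 returns: [(1623.434,)]
Query 2 returns: [(8117.17,)]

Reason: AVG vs SUM give different aggregate values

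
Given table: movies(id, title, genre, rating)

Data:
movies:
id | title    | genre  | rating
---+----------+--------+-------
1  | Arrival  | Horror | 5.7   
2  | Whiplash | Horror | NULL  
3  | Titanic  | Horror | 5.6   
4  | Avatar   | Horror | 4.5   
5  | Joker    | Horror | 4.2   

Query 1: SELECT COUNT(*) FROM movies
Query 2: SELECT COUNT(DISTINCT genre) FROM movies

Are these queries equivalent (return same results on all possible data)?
No, not equivalent

Query 1 returns: [(5,)]
Query 2 returns: [(1,)]

Reason: COUNT(*) counts rows, COUNT(DISTINCT genre) counts unique genres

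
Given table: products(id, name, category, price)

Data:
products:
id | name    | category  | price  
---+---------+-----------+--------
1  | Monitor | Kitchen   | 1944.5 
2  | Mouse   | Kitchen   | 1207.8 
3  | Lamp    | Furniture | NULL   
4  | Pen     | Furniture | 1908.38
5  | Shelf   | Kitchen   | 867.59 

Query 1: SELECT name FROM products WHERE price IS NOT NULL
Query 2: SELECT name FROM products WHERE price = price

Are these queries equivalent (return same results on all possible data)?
Yes, equivalent

Both queries return: [('Monitor',), ('Mouse',), ('Pen',), ('Shelf',)]

Reason: IS NOT NULL vs self-equality (both exclude NULLs)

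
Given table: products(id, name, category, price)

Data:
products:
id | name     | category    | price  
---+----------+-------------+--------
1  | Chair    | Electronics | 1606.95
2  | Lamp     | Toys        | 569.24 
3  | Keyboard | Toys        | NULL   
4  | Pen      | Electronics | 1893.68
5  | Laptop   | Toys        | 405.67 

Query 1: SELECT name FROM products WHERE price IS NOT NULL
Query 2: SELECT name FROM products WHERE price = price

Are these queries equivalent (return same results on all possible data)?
Yes, equivalent

Both queries return: [('Chair',), ('Lamp',), ('Laptop',), ('Pen',)]

Reason: IS NOT NULL vs self-equality (both exclude NULLs)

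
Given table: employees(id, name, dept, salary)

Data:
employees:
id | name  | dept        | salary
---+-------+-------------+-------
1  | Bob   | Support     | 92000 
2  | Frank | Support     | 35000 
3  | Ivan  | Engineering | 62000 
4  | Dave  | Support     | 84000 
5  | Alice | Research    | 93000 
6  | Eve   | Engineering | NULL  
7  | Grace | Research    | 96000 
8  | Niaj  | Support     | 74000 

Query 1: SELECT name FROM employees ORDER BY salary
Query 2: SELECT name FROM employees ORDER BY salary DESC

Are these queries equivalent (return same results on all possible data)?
No, not equivalent

Query 1 returns: [('Eve',), ('Frank',), ('Ivan',), ('Niaj',), ('Dave',), ('Bob',), ('Alice',), ('Grace',)]
Query 2 returns: [('Grace',), ('Alice',), ('Bob',), ('Dave',), ('Niaj',), ('Ivan',), ('Frank',), ('Eve',)]

Reason: ASC vs DESC gives opposite ordering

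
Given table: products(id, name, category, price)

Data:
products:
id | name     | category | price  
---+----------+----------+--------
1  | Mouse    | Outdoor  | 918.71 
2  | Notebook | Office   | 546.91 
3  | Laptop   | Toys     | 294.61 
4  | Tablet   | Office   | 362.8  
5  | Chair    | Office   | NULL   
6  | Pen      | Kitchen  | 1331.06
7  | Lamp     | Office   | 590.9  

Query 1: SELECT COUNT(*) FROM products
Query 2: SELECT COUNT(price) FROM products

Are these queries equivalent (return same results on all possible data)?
No, not equivalent

Query 1 returns: [(7,)]
Query 2 returns: [(6,)]

Reason: COUNT(*) includes NULLs, COUNT(column) excludes them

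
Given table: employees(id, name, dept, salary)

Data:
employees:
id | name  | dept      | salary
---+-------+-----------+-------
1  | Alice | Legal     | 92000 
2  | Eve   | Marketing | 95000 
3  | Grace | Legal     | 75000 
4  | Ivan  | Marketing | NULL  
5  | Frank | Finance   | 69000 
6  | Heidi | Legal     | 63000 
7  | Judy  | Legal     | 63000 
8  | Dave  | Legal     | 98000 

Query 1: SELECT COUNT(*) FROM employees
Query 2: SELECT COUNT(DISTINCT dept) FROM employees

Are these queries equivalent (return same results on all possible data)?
No, not equivalent

Query 1 returns: [(8,)]
Query 2 returns: [(3,)]

Reason: COUNT(*) counts rows, COUNT(DISTINCT dept) counts unique depts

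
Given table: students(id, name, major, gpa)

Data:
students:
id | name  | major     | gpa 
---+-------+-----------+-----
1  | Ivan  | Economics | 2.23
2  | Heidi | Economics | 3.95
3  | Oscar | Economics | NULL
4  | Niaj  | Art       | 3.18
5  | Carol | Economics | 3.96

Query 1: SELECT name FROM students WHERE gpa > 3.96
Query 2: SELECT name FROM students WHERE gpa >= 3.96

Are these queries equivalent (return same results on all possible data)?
No, not equivalent

Query 1 returns: []
Query 2 returns: [('Carol',)]

Reason: > vs >= gives different results when gpa = 3.96 exists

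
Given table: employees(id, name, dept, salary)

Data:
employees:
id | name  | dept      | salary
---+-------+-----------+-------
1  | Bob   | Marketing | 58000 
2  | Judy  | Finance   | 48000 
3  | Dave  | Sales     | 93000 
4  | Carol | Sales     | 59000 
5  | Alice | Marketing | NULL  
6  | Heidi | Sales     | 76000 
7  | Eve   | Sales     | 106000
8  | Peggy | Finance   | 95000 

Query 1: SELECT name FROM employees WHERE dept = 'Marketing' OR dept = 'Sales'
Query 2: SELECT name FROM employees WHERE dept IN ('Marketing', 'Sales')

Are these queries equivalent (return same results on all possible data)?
Yes, equivalent

Both queries return: [('Alice',), ('Bob',), ('Carol',), ('Dave',), ('Eve',), ('Heidi',)]

Reason: OR vs IN are equivalent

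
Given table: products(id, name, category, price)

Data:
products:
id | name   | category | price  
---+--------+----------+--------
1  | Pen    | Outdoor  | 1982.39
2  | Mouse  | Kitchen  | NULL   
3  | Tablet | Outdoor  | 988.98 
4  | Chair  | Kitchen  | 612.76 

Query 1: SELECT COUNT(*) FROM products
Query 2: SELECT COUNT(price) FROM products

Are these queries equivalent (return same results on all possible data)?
No, not equivalent

Query 1 returns: [(4,)]
Query 2 returns: [(3,)]

Reason: COUNT(*) includes NULLs, COUNT(column) excludes them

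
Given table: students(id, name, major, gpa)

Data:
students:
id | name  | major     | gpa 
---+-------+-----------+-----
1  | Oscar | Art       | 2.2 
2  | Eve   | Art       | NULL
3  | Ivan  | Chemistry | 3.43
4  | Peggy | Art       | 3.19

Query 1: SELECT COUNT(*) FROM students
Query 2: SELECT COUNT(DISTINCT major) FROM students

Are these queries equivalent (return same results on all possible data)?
No, not equivalent

Query 1 returns: [(4,)]
Query 2 returns: [(2,)]

Reason: COUNT(*) counts rows, COUNT(DISTINCT major) counts unique majors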